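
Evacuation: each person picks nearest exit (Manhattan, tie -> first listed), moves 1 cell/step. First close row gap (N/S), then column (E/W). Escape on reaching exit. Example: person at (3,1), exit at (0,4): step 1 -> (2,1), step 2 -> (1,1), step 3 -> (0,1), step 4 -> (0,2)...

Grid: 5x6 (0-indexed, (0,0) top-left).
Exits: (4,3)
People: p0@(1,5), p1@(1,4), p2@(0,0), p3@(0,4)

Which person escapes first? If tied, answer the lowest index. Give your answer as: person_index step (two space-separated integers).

Step 1: p0:(1,5)->(2,5) | p1:(1,4)->(2,4) | p2:(0,0)->(1,0) | p3:(0,4)->(1,4)
Step 2: p0:(2,5)->(3,5) | p1:(2,4)->(3,4) | p2:(1,0)->(2,0) | p3:(1,4)->(2,4)
Step 3: p0:(3,5)->(4,5) | p1:(3,4)->(4,4) | p2:(2,0)->(3,0) | p3:(2,4)->(3,4)
Step 4: p0:(4,5)->(4,4) | p1:(4,4)->(4,3)->EXIT | p2:(3,0)->(4,0) | p3:(3,4)->(4,4)
Step 5: p0:(4,4)->(4,3)->EXIT | p1:escaped | p2:(4,0)->(4,1) | p3:(4,4)->(4,3)->EXIT
Step 6: p0:escaped | p1:escaped | p2:(4,1)->(4,2) | p3:escaped
Step 7: p0:escaped | p1:escaped | p2:(4,2)->(4,3)->EXIT | p3:escaped
Exit steps: [5, 4, 7, 5]
First to escape: p1 at step 4

Answer: 1 4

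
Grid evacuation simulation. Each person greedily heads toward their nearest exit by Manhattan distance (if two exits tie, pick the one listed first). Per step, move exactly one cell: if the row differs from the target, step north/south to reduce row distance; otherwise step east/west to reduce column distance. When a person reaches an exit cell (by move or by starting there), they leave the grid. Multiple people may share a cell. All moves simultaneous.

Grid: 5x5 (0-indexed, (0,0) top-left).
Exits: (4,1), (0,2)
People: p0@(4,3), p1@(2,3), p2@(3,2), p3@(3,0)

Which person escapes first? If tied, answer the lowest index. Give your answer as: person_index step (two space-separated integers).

Step 1: p0:(4,3)->(4,2) | p1:(2,3)->(1,3) | p2:(3,2)->(4,2) | p3:(3,0)->(4,0)
Step 2: p0:(4,2)->(4,1)->EXIT | p1:(1,3)->(0,3) | p2:(4,2)->(4,1)->EXIT | p3:(4,0)->(4,1)->EXIT
Step 3: p0:escaped | p1:(0,3)->(0,2)->EXIT | p2:escaped | p3:escaped
Exit steps: [2, 3, 2, 2]
First to escape: p0 at step 2

Answer: 0 2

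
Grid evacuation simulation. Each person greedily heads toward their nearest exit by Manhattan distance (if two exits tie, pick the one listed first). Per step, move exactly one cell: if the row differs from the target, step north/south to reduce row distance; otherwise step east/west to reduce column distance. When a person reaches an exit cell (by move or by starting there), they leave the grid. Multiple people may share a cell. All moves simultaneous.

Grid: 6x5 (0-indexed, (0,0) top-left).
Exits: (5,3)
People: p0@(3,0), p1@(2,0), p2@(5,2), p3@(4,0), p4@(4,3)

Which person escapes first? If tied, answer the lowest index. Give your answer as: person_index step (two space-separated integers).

Step 1: p0:(3,0)->(4,0) | p1:(2,0)->(3,0) | p2:(5,2)->(5,3)->EXIT | p3:(4,0)->(5,0) | p4:(4,3)->(5,3)->EXIT
Step 2: p0:(4,0)->(5,0) | p1:(3,0)->(4,0) | p2:escaped | p3:(5,0)->(5,1) | p4:escaped
Step 3: p0:(5,0)->(5,1) | p1:(4,0)->(5,0) | p2:escaped | p3:(5,1)->(5,2) | p4:escaped
Step 4: p0:(5,1)->(5,2) | p1:(5,0)->(5,1) | p2:escaped | p3:(5,2)->(5,3)->EXIT | p4:escaped
Step 5: p0:(5,2)->(5,3)->EXIT | p1:(5,1)->(5,2) | p2:escaped | p3:escaped | p4:escaped
Step 6: p0:escaped | p1:(5,2)->(5,3)->EXIT | p2:escaped | p3:escaped | p4:escaped
Exit steps: [5, 6, 1, 4, 1]
First to escape: p2 at step 1

Answer: 2 1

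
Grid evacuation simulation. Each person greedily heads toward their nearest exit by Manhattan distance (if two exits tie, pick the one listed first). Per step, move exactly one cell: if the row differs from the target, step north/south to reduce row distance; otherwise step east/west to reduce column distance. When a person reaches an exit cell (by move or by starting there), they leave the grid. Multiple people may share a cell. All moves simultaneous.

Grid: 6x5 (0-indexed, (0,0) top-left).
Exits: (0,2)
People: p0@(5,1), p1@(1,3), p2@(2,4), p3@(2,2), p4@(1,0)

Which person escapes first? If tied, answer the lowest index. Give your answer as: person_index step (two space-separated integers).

Step 1: p0:(5,1)->(4,1) | p1:(1,3)->(0,3) | p2:(2,4)->(1,4) | p3:(2,2)->(1,2) | p4:(1,0)->(0,0)
Step 2: p0:(4,1)->(3,1) | p1:(0,3)->(0,2)->EXIT | p2:(1,4)->(0,4) | p3:(1,2)->(0,2)->EXIT | p4:(0,0)->(0,1)
Step 3: p0:(3,1)->(2,1) | p1:escaped | p2:(0,4)->(0,3) | p3:escaped | p4:(0,1)->(0,2)->EXIT
Step 4: p0:(2,1)->(1,1) | p1:escaped | p2:(0,3)->(0,2)->EXIT | p3:escaped | p4:escaped
Step 5: p0:(1,1)->(0,1) | p1:escaped | p2:escaped | p3:escaped | p4:escaped
Step 6: p0:(0,1)->(0,2)->EXIT | p1:escaped | p2:escaped | p3:escaped | p4:escaped
Exit steps: [6, 2, 4, 2, 3]
First to escape: p1 at step 2

Answer: 1 2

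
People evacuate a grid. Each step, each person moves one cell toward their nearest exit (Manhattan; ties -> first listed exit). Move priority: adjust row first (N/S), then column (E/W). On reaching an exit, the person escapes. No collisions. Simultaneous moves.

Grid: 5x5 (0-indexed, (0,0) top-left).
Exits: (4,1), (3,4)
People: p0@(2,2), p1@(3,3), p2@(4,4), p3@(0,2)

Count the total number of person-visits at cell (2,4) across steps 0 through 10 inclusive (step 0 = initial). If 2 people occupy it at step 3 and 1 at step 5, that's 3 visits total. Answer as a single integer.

Answer: 0

Derivation:
Step 0: p0@(2,2) p1@(3,3) p2@(4,4) p3@(0,2) -> at (2,4): 0 [-], cum=0
Step 1: p0@(3,2) p1@ESC p2@ESC p3@(1,2) -> at (2,4): 0 [-], cum=0
Step 2: p0@(4,2) p1@ESC p2@ESC p3@(2,2) -> at (2,4): 0 [-], cum=0
Step 3: p0@ESC p1@ESC p2@ESC p3@(3,2) -> at (2,4): 0 [-], cum=0
Step 4: p0@ESC p1@ESC p2@ESC p3@(4,2) -> at (2,4): 0 [-], cum=0
Step 5: p0@ESC p1@ESC p2@ESC p3@ESC -> at (2,4): 0 [-], cum=0
Total visits = 0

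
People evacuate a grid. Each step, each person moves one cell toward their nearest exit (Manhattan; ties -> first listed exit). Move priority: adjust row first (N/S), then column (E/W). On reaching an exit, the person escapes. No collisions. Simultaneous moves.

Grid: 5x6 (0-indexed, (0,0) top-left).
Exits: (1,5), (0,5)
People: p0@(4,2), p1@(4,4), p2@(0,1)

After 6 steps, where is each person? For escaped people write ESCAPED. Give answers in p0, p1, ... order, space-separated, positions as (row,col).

Step 1: p0:(4,2)->(3,2) | p1:(4,4)->(3,4) | p2:(0,1)->(0,2)
Step 2: p0:(3,2)->(2,2) | p1:(3,4)->(2,4) | p2:(0,2)->(0,3)
Step 3: p0:(2,2)->(1,2) | p1:(2,4)->(1,4) | p2:(0,3)->(0,4)
Step 4: p0:(1,2)->(1,3) | p1:(1,4)->(1,5)->EXIT | p2:(0,4)->(0,5)->EXIT
Step 5: p0:(1,3)->(1,4) | p1:escaped | p2:escaped
Step 6: p0:(1,4)->(1,5)->EXIT | p1:escaped | p2:escaped

ESCAPED ESCAPED ESCAPED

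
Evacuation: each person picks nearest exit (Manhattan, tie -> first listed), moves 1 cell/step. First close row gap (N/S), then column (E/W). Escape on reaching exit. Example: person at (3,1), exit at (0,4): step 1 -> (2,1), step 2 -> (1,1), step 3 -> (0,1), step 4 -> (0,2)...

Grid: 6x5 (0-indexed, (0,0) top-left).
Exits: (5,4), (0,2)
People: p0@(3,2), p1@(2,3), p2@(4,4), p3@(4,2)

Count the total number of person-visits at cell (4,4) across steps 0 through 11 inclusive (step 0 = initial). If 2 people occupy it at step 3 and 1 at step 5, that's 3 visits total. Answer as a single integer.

Step 0: p0@(3,2) p1@(2,3) p2@(4,4) p3@(4,2) -> at (4,4): 1 [p2], cum=1
Step 1: p0@(2,2) p1@(1,3) p2@ESC p3@(5,2) -> at (4,4): 0 [-], cum=1
Step 2: p0@(1,2) p1@(0,3) p2@ESC p3@(5,3) -> at (4,4): 0 [-], cum=1
Step 3: p0@ESC p1@ESC p2@ESC p3@ESC -> at (4,4): 0 [-], cum=1
Total visits = 1

Answer: 1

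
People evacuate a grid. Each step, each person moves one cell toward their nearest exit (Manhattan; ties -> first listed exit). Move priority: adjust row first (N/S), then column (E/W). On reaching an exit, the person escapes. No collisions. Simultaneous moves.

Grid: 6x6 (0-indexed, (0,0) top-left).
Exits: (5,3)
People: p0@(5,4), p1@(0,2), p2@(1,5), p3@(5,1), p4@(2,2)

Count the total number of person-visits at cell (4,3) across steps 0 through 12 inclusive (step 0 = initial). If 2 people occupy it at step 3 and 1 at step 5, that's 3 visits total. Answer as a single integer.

Step 0: p0@(5,4) p1@(0,2) p2@(1,5) p3@(5,1) p4@(2,2) -> at (4,3): 0 [-], cum=0
Step 1: p0@ESC p1@(1,2) p2@(2,5) p3@(5,2) p4@(3,2) -> at (4,3): 0 [-], cum=0
Step 2: p0@ESC p1@(2,2) p2@(3,5) p3@ESC p4@(4,2) -> at (4,3): 0 [-], cum=0
Step 3: p0@ESC p1@(3,2) p2@(4,5) p3@ESC p4@(5,2) -> at (4,3): 0 [-], cum=0
Step 4: p0@ESC p1@(4,2) p2@(5,5) p3@ESC p4@ESC -> at (4,3): 0 [-], cum=0
Step 5: p0@ESC p1@(5,2) p2@(5,4) p3@ESC p4@ESC -> at (4,3): 0 [-], cum=0
Step 6: p0@ESC p1@ESC p2@ESC p3@ESC p4@ESC -> at (4,3): 0 [-], cum=0
Total visits = 0

Answer: 0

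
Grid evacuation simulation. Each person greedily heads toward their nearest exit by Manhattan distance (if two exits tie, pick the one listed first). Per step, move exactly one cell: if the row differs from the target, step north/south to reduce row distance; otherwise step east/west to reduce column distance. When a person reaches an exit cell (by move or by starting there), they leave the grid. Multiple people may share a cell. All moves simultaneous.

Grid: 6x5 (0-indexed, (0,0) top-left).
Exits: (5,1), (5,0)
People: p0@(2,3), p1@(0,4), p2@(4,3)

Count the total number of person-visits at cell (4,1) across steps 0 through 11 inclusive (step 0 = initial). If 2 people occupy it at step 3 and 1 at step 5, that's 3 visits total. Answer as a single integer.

Answer: 0

Derivation:
Step 0: p0@(2,3) p1@(0,4) p2@(4,3) -> at (4,1): 0 [-], cum=0
Step 1: p0@(3,3) p1@(1,4) p2@(5,3) -> at (4,1): 0 [-], cum=0
Step 2: p0@(4,3) p1@(2,4) p2@(5,2) -> at (4,1): 0 [-], cum=0
Step 3: p0@(5,3) p1@(3,4) p2@ESC -> at (4,1): 0 [-], cum=0
Step 4: p0@(5,2) p1@(4,4) p2@ESC -> at (4,1): 0 [-], cum=0
Step 5: p0@ESC p1@(5,4) p2@ESC -> at (4,1): 0 [-], cum=0
Step 6: p0@ESC p1@(5,3) p2@ESC -> at (4,1): 0 [-], cum=0
Step 7: p0@ESC p1@(5,2) p2@ESC -> at (4,1): 0 [-], cum=0
Step 8: p0@ESC p1@ESC p2@ESC -> at (4,1): 0 [-], cum=0
Total visits = 0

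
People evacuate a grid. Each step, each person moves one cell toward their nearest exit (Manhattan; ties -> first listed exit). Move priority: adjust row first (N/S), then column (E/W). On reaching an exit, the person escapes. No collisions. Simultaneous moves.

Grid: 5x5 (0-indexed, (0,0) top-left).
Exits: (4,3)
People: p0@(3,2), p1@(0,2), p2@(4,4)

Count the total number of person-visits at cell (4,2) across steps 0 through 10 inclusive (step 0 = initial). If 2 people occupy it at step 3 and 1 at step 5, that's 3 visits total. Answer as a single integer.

Step 0: p0@(3,2) p1@(0,2) p2@(4,4) -> at (4,2): 0 [-], cum=0
Step 1: p0@(4,2) p1@(1,2) p2@ESC -> at (4,2): 1 [p0], cum=1
Step 2: p0@ESC p1@(2,2) p2@ESC -> at (4,2): 0 [-], cum=1
Step 3: p0@ESC p1@(3,2) p2@ESC -> at (4,2): 0 [-], cum=1
Step 4: p0@ESC p1@(4,2) p2@ESC -> at (4,2): 1 [p1], cum=2
Step 5: p0@ESC p1@ESC p2@ESC -> at (4,2): 0 [-], cum=2
Total visits = 2

Answer: 2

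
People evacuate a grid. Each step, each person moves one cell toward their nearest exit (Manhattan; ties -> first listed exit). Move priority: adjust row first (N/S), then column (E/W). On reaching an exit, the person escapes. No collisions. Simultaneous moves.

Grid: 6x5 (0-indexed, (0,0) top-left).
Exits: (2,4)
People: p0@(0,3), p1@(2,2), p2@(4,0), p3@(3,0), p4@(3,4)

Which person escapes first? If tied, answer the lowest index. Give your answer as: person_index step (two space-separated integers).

Step 1: p0:(0,3)->(1,3) | p1:(2,2)->(2,3) | p2:(4,0)->(3,0) | p3:(3,0)->(2,0) | p4:(3,4)->(2,4)->EXIT
Step 2: p0:(1,3)->(2,3) | p1:(2,3)->(2,4)->EXIT | p2:(3,0)->(2,0) | p3:(2,0)->(2,1) | p4:escaped
Step 3: p0:(2,3)->(2,4)->EXIT | p1:escaped | p2:(2,0)->(2,1) | p3:(2,1)->(2,2) | p4:escaped
Step 4: p0:escaped | p1:escaped | p2:(2,1)->(2,2) | p3:(2,2)->(2,3) | p4:escaped
Step 5: p0:escaped | p1:escaped | p2:(2,2)->(2,3) | p3:(2,3)->(2,4)->EXIT | p4:escaped
Step 6: p0:escaped | p1:escaped | p2:(2,3)->(2,4)->EXIT | p3:escaped | p4:escaped
Exit steps: [3, 2, 6, 5, 1]
First to escape: p4 at step 1

Answer: 4 1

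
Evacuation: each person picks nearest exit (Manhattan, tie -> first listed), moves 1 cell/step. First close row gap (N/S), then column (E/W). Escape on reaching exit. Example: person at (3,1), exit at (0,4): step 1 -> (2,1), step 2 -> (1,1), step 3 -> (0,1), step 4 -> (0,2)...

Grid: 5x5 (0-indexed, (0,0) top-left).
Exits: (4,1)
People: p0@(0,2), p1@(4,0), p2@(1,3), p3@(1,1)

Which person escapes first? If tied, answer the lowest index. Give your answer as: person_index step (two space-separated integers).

Step 1: p0:(0,2)->(1,2) | p1:(4,0)->(4,1)->EXIT | p2:(1,3)->(2,3) | p3:(1,1)->(2,1)
Step 2: p0:(1,2)->(2,2) | p1:escaped | p2:(2,3)->(3,3) | p3:(2,1)->(3,1)
Step 3: p0:(2,2)->(3,2) | p1:escaped | p2:(3,3)->(4,3) | p3:(3,1)->(4,1)->EXIT
Step 4: p0:(3,2)->(4,2) | p1:escaped | p2:(4,3)->(4,2) | p3:escaped
Step 5: p0:(4,2)->(4,1)->EXIT | p1:escaped | p2:(4,2)->(4,1)->EXIT | p3:escaped
Exit steps: [5, 1, 5, 3]
First to escape: p1 at step 1

Answer: 1 1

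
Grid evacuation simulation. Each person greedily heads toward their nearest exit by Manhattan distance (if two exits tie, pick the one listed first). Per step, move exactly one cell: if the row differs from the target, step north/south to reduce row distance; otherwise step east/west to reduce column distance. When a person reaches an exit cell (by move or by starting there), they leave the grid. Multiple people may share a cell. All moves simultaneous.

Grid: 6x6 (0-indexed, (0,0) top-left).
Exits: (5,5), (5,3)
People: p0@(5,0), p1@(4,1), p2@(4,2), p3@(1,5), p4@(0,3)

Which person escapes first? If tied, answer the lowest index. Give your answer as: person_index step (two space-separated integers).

Answer: 2 2

Derivation:
Step 1: p0:(5,0)->(5,1) | p1:(4,1)->(5,1) | p2:(4,2)->(5,2) | p3:(1,5)->(2,5) | p4:(0,3)->(1,3)
Step 2: p0:(5,1)->(5,2) | p1:(5,1)->(5,2) | p2:(5,2)->(5,3)->EXIT | p3:(2,5)->(3,5) | p4:(1,3)->(2,3)
Step 3: p0:(5,2)->(5,3)->EXIT | p1:(5,2)->(5,3)->EXIT | p2:escaped | p3:(3,5)->(4,5) | p4:(2,3)->(3,3)
Step 4: p0:escaped | p1:escaped | p2:escaped | p3:(4,5)->(5,5)->EXIT | p4:(3,3)->(4,3)
Step 5: p0:escaped | p1:escaped | p2:escaped | p3:escaped | p4:(4,3)->(5,3)->EXIT
Exit steps: [3, 3, 2, 4, 5]
First to escape: p2 at step 2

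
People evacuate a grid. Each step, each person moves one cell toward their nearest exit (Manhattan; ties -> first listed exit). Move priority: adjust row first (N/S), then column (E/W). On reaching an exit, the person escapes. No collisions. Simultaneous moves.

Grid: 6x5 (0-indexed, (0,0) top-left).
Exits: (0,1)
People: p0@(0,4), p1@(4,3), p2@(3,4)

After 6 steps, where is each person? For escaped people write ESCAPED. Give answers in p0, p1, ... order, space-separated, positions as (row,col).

Step 1: p0:(0,4)->(0,3) | p1:(4,3)->(3,3) | p2:(3,4)->(2,4)
Step 2: p0:(0,3)->(0,2) | p1:(3,3)->(2,3) | p2:(2,4)->(1,4)
Step 3: p0:(0,2)->(0,1)->EXIT | p1:(2,3)->(1,3) | p2:(1,4)->(0,4)
Step 4: p0:escaped | p1:(1,3)->(0,3) | p2:(0,4)->(0,3)
Step 5: p0:escaped | p1:(0,3)->(0,2) | p2:(0,3)->(0,2)
Step 6: p0:escaped | p1:(0,2)->(0,1)->EXIT | p2:(0,2)->(0,1)->EXIT

ESCAPED ESCAPED ESCAPED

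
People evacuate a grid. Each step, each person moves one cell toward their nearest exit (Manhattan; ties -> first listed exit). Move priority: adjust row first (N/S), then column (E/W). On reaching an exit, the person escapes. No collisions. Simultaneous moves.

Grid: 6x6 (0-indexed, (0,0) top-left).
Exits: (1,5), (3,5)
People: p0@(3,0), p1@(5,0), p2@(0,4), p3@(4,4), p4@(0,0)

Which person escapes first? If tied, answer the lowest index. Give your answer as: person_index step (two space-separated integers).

Answer: 2 2

Derivation:
Step 1: p0:(3,0)->(3,1) | p1:(5,0)->(4,0) | p2:(0,4)->(1,4) | p3:(4,4)->(3,4) | p4:(0,0)->(1,0)
Step 2: p0:(3,1)->(3,2) | p1:(4,0)->(3,0) | p2:(1,4)->(1,5)->EXIT | p3:(3,4)->(3,5)->EXIT | p4:(1,0)->(1,1)
Step 3: p0:(3,2)->(3,3) | p1:(3,0)->(3,1) | p2:escaped | p3:escaped | p4:(1,1)->(1,2)
Step 4: p0:(3,3)->(3,4) | p1:(3,1)->(3,2) | p2:escaped | p3:escaped | p4:(1,2)->(1,3)
Step 5: p0:(3,4)->(3,5)->EXIT | p1:(3,2)->(3,3) | p2:escaped | p3:escaped | p4:(1,3)->(1,4)
Step 6: p0:escaped | p1:(3,3)->(3,4) | p2:escaped | p3:escaped | p4:(1,4)->(1,5)->EXIT
Step 7: p0:escaped | p1:(3,4)->(3,5)->EXIT | p2:escaped | p3:escaped | p4:escaped
Exit steps: [5, 7, 2, 2, 6]
First to escape: p2 at step 2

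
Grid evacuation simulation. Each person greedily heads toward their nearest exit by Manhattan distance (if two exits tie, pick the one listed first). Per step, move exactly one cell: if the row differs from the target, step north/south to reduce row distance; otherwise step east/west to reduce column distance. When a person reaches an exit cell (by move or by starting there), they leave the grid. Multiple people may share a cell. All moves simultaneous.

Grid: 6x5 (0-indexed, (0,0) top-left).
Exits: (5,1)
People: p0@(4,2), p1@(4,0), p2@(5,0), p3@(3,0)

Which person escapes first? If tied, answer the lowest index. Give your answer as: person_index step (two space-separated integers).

Answer: 2 1

Derivation:
Step 1: p0:(4,2)->(5,2) | p1:(4,0)->(5,0) | p2:(5,0)->(5,1)->EXIT | p3:(3,0)->(4,0)
Step 2: p0:(5,2)->(5,1)->EXIT | p1:(5,0)->(5,1)->EXIT | p2:escaped | p3:(4,0)->(5,0)
Step 3: p0:escaped | p1:escaped | p2:escaped | p3:(5,0)->(5,1)->EXIT
Exit steps: [2, 2, 1, 3]
First to escape: p2 at step 1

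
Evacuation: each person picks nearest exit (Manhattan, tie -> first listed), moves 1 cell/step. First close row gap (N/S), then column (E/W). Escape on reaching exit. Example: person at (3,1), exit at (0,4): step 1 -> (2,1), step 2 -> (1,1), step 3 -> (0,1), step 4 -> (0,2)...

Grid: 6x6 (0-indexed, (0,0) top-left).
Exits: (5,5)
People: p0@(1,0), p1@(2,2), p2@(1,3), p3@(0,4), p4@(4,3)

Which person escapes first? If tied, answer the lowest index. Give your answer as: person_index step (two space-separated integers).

Answer: 4 3

Derivation:
Step 1: p0:(1,0)->(2,0) | p1:(2,2)->(3,2) | p2:(1,3)->(2,3) | p3:(0,4)->(1,4) | p4:(4,3)->(5,3)
Step 2: p0:(2,0)->(3,0) | p1:(3,2)->(4,2) | p2:(2,3)->(3,3) | p3:(1,4)->(2,4) | p4:(5,3)->(5,4)
Step 3: p0:(3,0)->(4,0) | p1:(4,2)->(5,2) | p2:(3,3)->(4,3) | p3:(2,4)->(3,4) | p4:(5,4)->(5,5)->EXIT
Step 4: p0:(4,0)->(5,0) | p1:(5,2)->(5,3) | p2:(4,3)->(5,3) | p3:(3,4)->(4,4) | p4:escaped
Step 5: p0:(5,0)->(5,1) | p1:(5,3)->(5,4) | p2:(5,3)->(5,4) | p3:(4,4)->(5,4) | p4:escaped
Step 6: p0:(5,1)->(5,2) | p1:(5,4)->(5,5)->EXIT | p2:(5,4)->(5,5)->EXIT | p3:(5,4)->(5,5)->EXIT | p4:escaped
Step 7: p0:(5,2)->(5,3) | p1:escaped | p2:escaped | p3:escaped | p4:escaped
Step 8: p0:(5,3)->(5,4) | p1:escaped | p2:escaped | p3:escaped | p4:escaped
Step 9: p0:(5,4)->(5,5)->EXIT | p1:escaped | p2:escaped | p3:escaped | p4:escaped
Exit steps: [9, 6, 6, 6, 3]
First to escape: p4 at step 3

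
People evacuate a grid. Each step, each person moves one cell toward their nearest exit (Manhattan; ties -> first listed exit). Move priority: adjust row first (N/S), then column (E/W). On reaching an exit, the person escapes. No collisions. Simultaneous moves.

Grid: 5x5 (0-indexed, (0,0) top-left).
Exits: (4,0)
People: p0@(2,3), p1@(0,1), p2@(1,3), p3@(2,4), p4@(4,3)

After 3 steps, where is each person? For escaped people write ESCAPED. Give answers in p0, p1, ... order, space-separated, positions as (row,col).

Step 1: p0:(2,3)->(3,3) | p1:(0,1)->(1,1) | p2:(1,3)->(2,3) | p3:(2,4)->(3,4) | p4:(4,3)->(4,2)
Step 2: p0:(3,3)->(4,3) | p1:(1,1)->(2,1) | p2:(2,3)->(3,3) | p3:(3,4)->(4,4) | p4:(4,2)->(4,1)
Step 3: p0:(4,3)->(4,2) | p1:(2,1)->(3,1) | p2:(3,3)->(4,3) | p3:(4,4)->(4,3) | p4:(4,1)->(4,0)->EXIT

(4,2) (3,1) (4,3) (4,3) ESCAPED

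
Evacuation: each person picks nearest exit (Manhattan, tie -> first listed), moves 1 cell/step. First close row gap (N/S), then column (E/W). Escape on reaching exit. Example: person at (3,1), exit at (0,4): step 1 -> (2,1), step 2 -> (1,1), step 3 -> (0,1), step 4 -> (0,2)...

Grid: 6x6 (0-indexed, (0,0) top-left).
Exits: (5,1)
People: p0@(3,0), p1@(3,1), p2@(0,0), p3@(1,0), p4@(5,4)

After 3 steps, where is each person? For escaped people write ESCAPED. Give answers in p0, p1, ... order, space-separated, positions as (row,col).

Step 1: p0:(3,0)->(4,0) | p1:(3,1)->(4,1) | p2:(0,0)->(1,0) | p3:(1,0)->(2,0) | p4:(5,4)->(5,3)
Step 2: p0:(4,0)->(5,0) | p1:(4,1)->(5,1)->EXIT | p2:(1,0)->(2,0) | p3:(2,0)->(3,0) | p4:(5,3)->(5,2)
Step 3: p0:(5,0)->(5,1)->EXIT | p1:escaped | p2:(2,0)->(3,0) | p3:(3,0)->(4,0) | p4:(5,2)->(5,1)->EXIT

ESCAPED ESCAPED (3,0) (4,0) ESCAPED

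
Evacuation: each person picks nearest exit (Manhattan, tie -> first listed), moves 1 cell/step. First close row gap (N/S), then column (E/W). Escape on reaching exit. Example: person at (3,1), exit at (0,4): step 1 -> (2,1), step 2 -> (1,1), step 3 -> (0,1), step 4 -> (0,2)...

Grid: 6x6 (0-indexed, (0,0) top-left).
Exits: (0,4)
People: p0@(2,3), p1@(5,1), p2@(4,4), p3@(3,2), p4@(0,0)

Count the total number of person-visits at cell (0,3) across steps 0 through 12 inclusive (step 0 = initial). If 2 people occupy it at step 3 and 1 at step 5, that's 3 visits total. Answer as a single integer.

Answer: 4

Derivation:
Step 0: p0@(2,3) p1@(5,1) p2@(4,4) p3@(3,2) p4@(0,0) -> at (0,3): 0 [-], cum=0
Step 1: p0@(1,3) p1@(4,1) p2@(3,4) p3@(2,2) p4@(0,1) -> at (0,3): 0 [-], cum=0
Step 2: p0@(0,3) p1@(3,1) p2@(2,4) p3@(1,2) p4@(0,2) -> at (0,3): 1 [p0], cum=1
Step 3: p0@ESC p1@(2,1) p2@(1,4) p3@(0,2) p4@(0,3) -> at (0,3): 1 [p4], cum=2
Step 4: p0@ESC p1@(1,1) p2@ESC p3@(0,3) p4@ESC -> at (0,3): 1 [p3], cum=3
Step 5: p0@ESC p1@(0,1) p2@ESC p3@ESC p4@ESC -> at (0,3): 0 [-], cum=3
Step 6: p0@ESC p1@(0,2) p2@ESC p3@ESC p4@ESC -> at (0,3): 0 [-], cum=3
Step 7: p0@ESC p1@(0,3) p2@ESC p3@ESC p4@ESC -> at (0,3): 1 [p1], cum=4
Step 8: p0@ESC p1@ESC p2@ESC p3@ESC p4@ESC -> at (0,3): 0 [-], cum=4
Total visits = 4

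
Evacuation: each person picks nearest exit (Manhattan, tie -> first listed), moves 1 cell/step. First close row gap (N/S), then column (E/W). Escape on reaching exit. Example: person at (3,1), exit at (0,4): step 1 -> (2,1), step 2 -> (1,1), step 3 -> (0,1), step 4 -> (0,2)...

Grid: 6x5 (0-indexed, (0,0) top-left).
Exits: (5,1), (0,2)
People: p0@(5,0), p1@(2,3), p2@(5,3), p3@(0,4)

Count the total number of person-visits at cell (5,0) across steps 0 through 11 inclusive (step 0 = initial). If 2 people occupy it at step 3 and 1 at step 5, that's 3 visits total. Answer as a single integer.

Answer: 1

Derivation:
Step 0: p0@(5,0) p1@(2,3) p2@(5,3) p3@(0,4) -> at (5,0): 1 [p0], cum=1
Step 1: p0@ESC p1@(1,3) p2@(5,2) p3@(0,3) -> at (5,0): 0 [-], cum=1
Step 2: p0@ESC p1@(0,3) p2@ESC p3@ESC -> at (5,0): 0 [-], cum=1
Step 3: p0@ESC p1@ESC p2@ESC p3@ESC -> at (5,0): 0 [-], cum=1
Total visits = 1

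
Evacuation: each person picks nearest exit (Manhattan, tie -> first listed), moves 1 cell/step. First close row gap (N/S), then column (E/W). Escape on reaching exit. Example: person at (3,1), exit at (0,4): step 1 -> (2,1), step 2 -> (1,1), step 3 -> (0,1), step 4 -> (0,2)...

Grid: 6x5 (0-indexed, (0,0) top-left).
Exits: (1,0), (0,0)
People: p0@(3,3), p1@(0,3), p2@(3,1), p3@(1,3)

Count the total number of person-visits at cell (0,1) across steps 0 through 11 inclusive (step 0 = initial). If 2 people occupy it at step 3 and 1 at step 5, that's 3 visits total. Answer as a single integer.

Answer: 1

Derivation:
Step 0: p0@(3,3) p1@(0,3) p2@(3,1) p3@(1,3) -> at (0,1): 0 [-], cum=0
Step 1: p0@(2,3) p1@(0,2) p2@(2,1) p3@(1,2) -> at (0,1): 0 [-], cum=0
Step 2: p0@(1,3) p1@(0,1) p2@(1,1) p3@(1,1) -> at (0,1): 1 [p1], cum=1
Step 3: p0@(1,2) p1@ESC p2@ESC p3@ESC -> at (0,1): 0 [-], cum=1
Step 4: p0@(1,1) p1@ESC p2@ESC p3@ESC -> at (0,1): 0 [-], cum=1
Step 5: p0@ESC p1@ESC p2@ESC p3@ESC -> at (0,1): 0 [-], cum=1
Total visits = 1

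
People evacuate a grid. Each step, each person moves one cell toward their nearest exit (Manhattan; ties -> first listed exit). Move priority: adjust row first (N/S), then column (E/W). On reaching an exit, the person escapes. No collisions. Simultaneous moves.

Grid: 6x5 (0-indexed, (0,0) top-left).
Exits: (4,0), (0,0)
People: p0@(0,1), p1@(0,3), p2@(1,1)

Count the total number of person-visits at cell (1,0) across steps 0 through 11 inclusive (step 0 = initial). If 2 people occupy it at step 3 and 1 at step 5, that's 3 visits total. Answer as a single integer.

Answer: 0

Derivation:
Step 0: p0@(0,1) p1@(0,3) p2@(1,1) -> at (1,0): 0 [-], cum=0
Step 1: p0@ESC p1@(0,2) p2@(0,1) -> at (1,0): 0 [-], cum=0
Step 2: p0@ESC p1@(0,1) p2@ESC -> at (1,0): 0 [-], cum=0
Step 3: p0@ESC p1@ESC p2@ESC -> at (1,0): 0 [-], cum=0
Total visits = 0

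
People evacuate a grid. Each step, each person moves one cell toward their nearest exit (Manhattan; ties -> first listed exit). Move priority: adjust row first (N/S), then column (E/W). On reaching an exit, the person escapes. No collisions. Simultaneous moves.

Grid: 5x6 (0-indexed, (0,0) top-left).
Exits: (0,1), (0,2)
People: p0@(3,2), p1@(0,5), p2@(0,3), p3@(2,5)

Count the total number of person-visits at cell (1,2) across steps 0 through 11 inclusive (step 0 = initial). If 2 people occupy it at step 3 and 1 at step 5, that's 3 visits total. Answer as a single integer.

Step 0: p0@(3,2) p1@(0,5) p2@(0,3) p3@(2,5) -> at (1,2): 0 [-], cum=0
Step 1: p0@(2,2) p1@(0,4) p2@ESC p3@(1,5) -> at (1,2): 0 [-], cum=0
Step 2: p0@(1,2) p1@(0,3) p2@ESC p3@(0,5) -> at (1,2): 1 [p0], cum=1
Step 3: p0@ESC p1@ESC p2@ESC p3@(0,4) -> at (1,2): 0 [-], cum=1
Step 4: p0@ESC p1@ESC p2@ESC p3@(0,3) -> at (1,2): 0 [-], cum=1
Step 5: p0@ESC p1@ESC p2@ESC p3@ESC -> at (1,2): 0 [-], cum=1
Total visits = 1

Answer: 1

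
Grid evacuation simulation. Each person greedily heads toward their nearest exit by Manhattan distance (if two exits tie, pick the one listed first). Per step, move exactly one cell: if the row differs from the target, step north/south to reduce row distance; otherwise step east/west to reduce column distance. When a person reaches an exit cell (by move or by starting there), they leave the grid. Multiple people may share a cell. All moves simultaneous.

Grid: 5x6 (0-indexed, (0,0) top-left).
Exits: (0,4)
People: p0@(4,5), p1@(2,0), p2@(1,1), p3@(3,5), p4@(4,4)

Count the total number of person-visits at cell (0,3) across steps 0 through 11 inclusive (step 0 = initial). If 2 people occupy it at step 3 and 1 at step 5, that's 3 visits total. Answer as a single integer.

Step 0: p0@(4,5) p1@(2,0) p2@(1,1) p3@(3,5) p4@(4,4) -> at (0,3): 0 [-], cum=0
Step 1: p0@(3,5) p1@(1,0) p2@(0,1) p3@(2,5) p4@(3,4) -> at (0,3): 0 [-], cum=0
Step 2: p0@(2,5) p1@(0,0) p2@(0,2) p3@(1,5) p4@(2,4) -> at (0,3): 0 [-], cum=0
Step 3: p0@(1,5) p1@(0,1) p2@(0,3) p3@(0,5) p4@(1,4) -> at (0,3): 1 [p2], cum=1
Step 4: p0@(0,5) p1@(0,2) p2@ESC p3@ESC p4@ESC -> at (0,3): 0 [-], cum=1
Step 5: p0@ESC p1@(0,3) p2@ESC p3@ESC p4@ESC -> at (0,3): 1 [p1], cum=2
Step 6: p0@ESC p1@ESC p2@ESC p3@ESC p4@ESC -> at (0,3): 0 [-], cum=2
Total visits = 2

Answer: 2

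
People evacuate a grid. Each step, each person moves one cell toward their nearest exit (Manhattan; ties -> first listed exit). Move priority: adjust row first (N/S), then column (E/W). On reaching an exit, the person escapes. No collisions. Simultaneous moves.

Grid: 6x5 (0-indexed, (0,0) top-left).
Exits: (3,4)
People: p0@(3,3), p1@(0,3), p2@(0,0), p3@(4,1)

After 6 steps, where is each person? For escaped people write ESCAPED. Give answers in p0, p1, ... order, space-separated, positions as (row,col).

Step 1: p0:(3,3)->(3,4)->EXIT | p1:(0,3)->(1,3) | p2:(0,0)->(1,0) | p3:(4,1)->(3,1)
Step 2: p0:escaped | p1:(1,3)->(2,3) | p2:(1,0)->(2,0) | p3:(3,1)->(3,2)
Step 3: p0:escaped | p1:(2,3)->(3,3) | p2:(2,0)->(3,0) | p3:(3,2)->(3,3)
Step 4: p0:escaped | p1:(3,3)->(3,4)->EXIT | p2:(3,0)->(3,1) | p3:(3,3)->(3,4)->EXIT
Step 5: p0:escaped | p1:escaped | p2:(3,1)->(3,2) | p3:escaped
Step 6: p0:escaped | p1:escaped | p2:(3,2)->(3,3) | p3:escaped

ESCAPED ESCAPED (3,3) ESCAPED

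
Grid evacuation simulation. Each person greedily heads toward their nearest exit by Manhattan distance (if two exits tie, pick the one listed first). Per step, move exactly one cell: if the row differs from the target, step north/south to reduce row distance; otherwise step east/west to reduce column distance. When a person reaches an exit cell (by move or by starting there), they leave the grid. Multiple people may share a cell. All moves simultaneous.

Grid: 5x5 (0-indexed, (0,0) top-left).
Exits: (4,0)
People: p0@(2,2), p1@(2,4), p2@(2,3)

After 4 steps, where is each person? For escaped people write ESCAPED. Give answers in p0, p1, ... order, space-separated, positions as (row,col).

Step 1: p0:(2,2)->(3,2) | p1:(2,4)->(3,4) | p2:(2,3)->(3,3)
Step 2: p0:(3,2)->(4,2) | p1:(3,4)->(4,4) | p2:(3,3)->(4,3)
Step 3: p0:(4,2)->(4,1) | p1:(4,4)->(4,3) | p2:(4,3)->(4,2)
Step 4: p0:(4,1)->(4,0)->EXIT | p1:(4,3)->(4,2) | p2:(4,2)->(4,1)

ESCAPED (4,2) (4,1)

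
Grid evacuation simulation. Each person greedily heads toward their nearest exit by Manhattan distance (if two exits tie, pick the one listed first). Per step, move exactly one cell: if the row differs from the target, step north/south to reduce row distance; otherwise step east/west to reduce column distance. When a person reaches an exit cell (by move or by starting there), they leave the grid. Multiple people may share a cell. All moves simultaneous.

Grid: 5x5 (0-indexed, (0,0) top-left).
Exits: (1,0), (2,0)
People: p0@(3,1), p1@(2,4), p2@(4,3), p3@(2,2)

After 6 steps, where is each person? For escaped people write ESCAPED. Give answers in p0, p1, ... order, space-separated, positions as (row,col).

Step 1: p0:(3,1)->(2,1) | p1:(2,4)->(2,3) | p2:(4,3)->(3,3) | p3:(2,2)->(2,1)
Step 2: p0:(2,1)->(2,0)->EXIT | p1:(2,3)->(2,2) | p2:(3,3)->(2,3) | p3:(2,1)->(2,0)->EXIT
Step 3: p0:escaped | p1:(2,2)->(2,1) | p2:(2,3)->(2,2) | p3:escaped
Step 4: p0:escaped | p1:(2,1)->(2,0)->EXIT | p2:(2,2)->(2,1) | p3:escaped
Step 5: p0:escaped | p1:escaped | p2:(2,1)->(2,0)->EXIT | p3:escaped

ESCAPED ESCAPED ESCAPED ESCAPED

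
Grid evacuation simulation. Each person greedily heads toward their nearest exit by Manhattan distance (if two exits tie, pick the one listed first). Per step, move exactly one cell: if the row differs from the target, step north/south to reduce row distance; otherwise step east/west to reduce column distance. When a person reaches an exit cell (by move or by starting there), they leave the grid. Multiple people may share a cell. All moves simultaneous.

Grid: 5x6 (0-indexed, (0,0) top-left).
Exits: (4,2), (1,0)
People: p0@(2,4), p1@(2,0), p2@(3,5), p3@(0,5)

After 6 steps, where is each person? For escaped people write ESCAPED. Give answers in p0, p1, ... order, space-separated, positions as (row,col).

Step 1: p0:(2,4)->(3,4) | p1:(2,0)->(1,0)->EXIT | p2:(3,5)->(4,5) | p3:(0,5)->(1,5)
Step 2: p0:(3,4)->(4,4) | p1:escaped | p2:(4,5)->(4,4) | p3:(1,5)->(1,4)
Step 3: p0:(4,4)->(4,3) | p1:escaped | p2:(4,4)->(4,3) | p3:(1,4)->(1,3)
Step 4: p0:(4,3)->(4,2)->EXIT | p1:escaped | p2:(4,3)->(4,2)->EXIT | p3:(1,3)->(1,2)
Step 5: p0:escaped | p1:escaped | p2:escaped | p3:(1,2)->(1,1)
Step 6: p0:escaped | p1:escaped | p2:escaped | p3:(1,1)->(1,0)->EXIT

ESCAPED ESCAPED ESCAPED ESCAPED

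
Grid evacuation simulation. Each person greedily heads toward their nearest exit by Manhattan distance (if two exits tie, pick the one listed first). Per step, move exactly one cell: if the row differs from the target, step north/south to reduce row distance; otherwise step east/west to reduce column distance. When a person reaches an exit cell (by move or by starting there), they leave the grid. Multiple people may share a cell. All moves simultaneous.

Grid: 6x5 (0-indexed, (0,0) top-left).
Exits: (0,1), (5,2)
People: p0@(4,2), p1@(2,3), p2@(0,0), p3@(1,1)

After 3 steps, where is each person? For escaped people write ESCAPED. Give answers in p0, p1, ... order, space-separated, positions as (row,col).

Step 1: p0:(4,2)->(5,2)->EXIT | p1:(2,3)->(1,3) | p2:(0,0)->(0,1)->EXIT | p3:(1,1)->(0,1)->EXIT
Step 2: p0:escaped | p1:(1,3)->(0,3) | p2:escaped | p3:escaped
Step 3: p0:escaped | p1:(0,3)->(0,2) | p2:escaped | p3:escaped

ESCAPED (0,2) ESCAPED ESCAPED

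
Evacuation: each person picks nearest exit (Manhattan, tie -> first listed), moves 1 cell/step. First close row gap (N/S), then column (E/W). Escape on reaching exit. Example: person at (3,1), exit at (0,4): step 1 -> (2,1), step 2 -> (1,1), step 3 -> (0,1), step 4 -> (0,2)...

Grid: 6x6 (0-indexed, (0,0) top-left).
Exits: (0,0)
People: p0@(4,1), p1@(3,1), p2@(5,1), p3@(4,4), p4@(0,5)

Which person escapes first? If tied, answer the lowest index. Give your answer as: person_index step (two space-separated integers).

Answer: 1 4

Derivation:
Step 1: p0:(4,1)->(3,1) | p1:(3,1)->(2,1) | p2:(5,1)->(4,1) | p3:(4,4)->(3,4) | p4:(0,5)->(0,4)
Step 2: p0:(3,1)->(2,1) | p1:(2,1)->(1,1) | p2:(4,1)->(3,1) | p3:(3,4)->(2,4) | p4:(0,4)->(0,3)
Step 3: p0:(2,1)->(1,1) | p1:(1,1)->(0,1) | p2:(3,1)->(2,1) | p3:(2,4)->(1,4) | p4:(0,3)->(0,2)
Step 4: p0:(1,1)->(0,1) | p1:(0,1)->(0,0)->EXIT | p2:(2,1)->(1,1) | p3:(1,4)->(0,4) | p4:(0,2)->(0,1)
Step 5: p0:(0,1)->(0,0)->EXIT | p1:escaped | p2:(1,1)->(0,1) | p3:(0,4)->(0,3) | p4:(0,1)->(0,0)->EXIT
Step 6: p0:escaped | p1:escaped | p2:(0,1)->(0,0)->EXIT | p3:(0,3)->(0,2) | p4:escaped
Step 7: p0:escaped | p1:escaped | p2:escaped | p3:(0,2)->(0,1) | p4:escaped
Step 8: p0:escaped | p1:escaped | p2:escaped | p3:(0,1)->(0,0)->EXIT | p4:escaped
Exit steps: [5, 4, 6, 8, 5]
First to escape: p1 at step 4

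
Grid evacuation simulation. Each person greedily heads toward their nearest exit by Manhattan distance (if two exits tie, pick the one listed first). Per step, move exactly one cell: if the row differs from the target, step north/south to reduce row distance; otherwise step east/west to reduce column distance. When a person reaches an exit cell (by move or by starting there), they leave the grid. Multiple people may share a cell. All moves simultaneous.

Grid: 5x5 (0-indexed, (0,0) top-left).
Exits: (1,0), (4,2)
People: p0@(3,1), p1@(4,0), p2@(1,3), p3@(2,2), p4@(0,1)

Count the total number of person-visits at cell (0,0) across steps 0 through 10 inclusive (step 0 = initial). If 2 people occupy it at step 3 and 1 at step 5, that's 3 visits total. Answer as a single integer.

Step 0: p0@(3,1) p1@(4,0) p2@(1,3) p3@(2,2) p4@(0,1) -> at (0,0): 0 [-], cum=0
Step 1: p0@(4,1) p1@(4,1) p2@(1,2) p3@(3,2) p4@(1,1) -> at (0,0): 0 [-], cum=0
Step 2: p0@ESC p1@ESC p2@(1,1) p3@ESC p4@ESC -> at (0,0): 0 [-], cum=0
Step 3: p0@ESC p1@ESC p2@ESC p3@ESC p4@ESC -> at (0,0): 0 [-], cum=0
Total visits = 0

Answer: 0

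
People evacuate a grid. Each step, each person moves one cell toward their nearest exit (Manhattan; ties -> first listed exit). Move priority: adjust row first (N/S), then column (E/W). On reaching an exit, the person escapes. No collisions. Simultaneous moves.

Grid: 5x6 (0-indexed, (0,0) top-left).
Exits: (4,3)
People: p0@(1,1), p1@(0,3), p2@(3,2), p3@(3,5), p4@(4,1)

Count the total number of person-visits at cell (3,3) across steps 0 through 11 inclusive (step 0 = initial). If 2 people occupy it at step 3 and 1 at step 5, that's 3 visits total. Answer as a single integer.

Step 0: p0@(1,1) p1@(0,3) p2@(3,2) p3@(3,5) p4@(4,1) -> at (3,3): 0 [-], cum=0
Step 1: p0@(2,1) p1@(1,3) p2@(4,2) p3@(4,5) p4@(4,2) -> at (3,3): 0 [-], cum=0
Step 2: p0@(3,1) p1@(2,3) p2@ESC p3@(4,4) p4@ESC -> at (3,3): 0 [-], cum=0
Step 3: p0@(4,1) p1@(3,3) p2@ESC p3@ESC p4@ESC -> at (3,3): 1 [p1], cum=1
Step 4: p0@(4,2) p1@ESC p2@ESC p3@ESC p4@ESC -> at (3,3): 0 [-], cum=1
Step 5: p0@ESC p1@ESC p2@ESC p3@ESC p4@ESC -> at (3,3): 0 [-], cum=1
Total visits = 1

Answer: 1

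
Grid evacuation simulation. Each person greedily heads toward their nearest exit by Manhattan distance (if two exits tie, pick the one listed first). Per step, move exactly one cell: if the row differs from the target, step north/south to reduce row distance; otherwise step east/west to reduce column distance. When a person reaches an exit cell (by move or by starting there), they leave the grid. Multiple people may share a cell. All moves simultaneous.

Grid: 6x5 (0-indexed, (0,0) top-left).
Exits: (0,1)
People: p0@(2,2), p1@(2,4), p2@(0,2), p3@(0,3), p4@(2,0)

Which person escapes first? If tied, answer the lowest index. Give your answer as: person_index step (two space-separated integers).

Step 1: p0:(2,2)->(1,2) | p1:(2,4)->(1,4) | p2:(0,2)->(0,1)->EXIT | p3:(0,3)->(0,2) | p4:(2,0)->(1,0)
Step 2: p0:(1,2)->(0,2) | p1:(1,4)->(0,4) | p2:escaped | p3:(0,2)->(0,1)->EXIT | p4:(1,0)->(0,0)
Step 3: p0:(0,2)->(0,1)->EXIT | p1:(0,4)->(0,3) | p2:escaped | p3:escaped | p4:(0,0)->(0,1)->EXIT
Step 4: p0:escaped | p1:(0,3)->(0,2) | p2:escaped | p3:escaped | p4:escaped
Step 5: p0:escaped | p1:(0,2)->(0,1)->EXIT | p2:escaped | p3:escaped | p4:escaped
Exit steps: [3, 5, 1, 2, 3]
First to escape: p2 at step 1

Answer: 2 1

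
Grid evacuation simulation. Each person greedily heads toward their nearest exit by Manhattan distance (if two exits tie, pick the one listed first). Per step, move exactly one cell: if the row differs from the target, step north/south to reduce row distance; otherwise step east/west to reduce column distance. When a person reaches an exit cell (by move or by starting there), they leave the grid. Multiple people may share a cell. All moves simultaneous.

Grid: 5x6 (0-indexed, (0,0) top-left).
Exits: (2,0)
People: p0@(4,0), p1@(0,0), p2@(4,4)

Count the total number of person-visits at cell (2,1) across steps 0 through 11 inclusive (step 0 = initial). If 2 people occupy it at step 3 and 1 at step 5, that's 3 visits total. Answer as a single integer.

Answer: 1

Derivation:
Step 0: p0@(4,0) p1@(0,0) p2@(4,4) -> at (2,1): 0 [-], cum=0
Step 1: p0@(3,0) p1@(1,0) p2@(3,4) -> at (2,1): 0 [-], cum=0
Step 2: p0@ESC p1@ESC p2@(2,4) -> at (2,1): 0 [-], cum=0
Step 3: p0@ESC p1@ESC p2@(2,3) -> at (2,1): 0 [-], cum=0
Step 4: p0@ESC p1@ESC p2@(2,2) -> at (2,1): 0 [-], cum=0
Step 5: p0@ESC p1@ESC p2@(2,1) -> at (2,1): 1 [p2], cum=1
Step 6: p0@ESC p1@ESC p2@ESC -> at (2,1): 0 [-], cum=1
Total visits = 1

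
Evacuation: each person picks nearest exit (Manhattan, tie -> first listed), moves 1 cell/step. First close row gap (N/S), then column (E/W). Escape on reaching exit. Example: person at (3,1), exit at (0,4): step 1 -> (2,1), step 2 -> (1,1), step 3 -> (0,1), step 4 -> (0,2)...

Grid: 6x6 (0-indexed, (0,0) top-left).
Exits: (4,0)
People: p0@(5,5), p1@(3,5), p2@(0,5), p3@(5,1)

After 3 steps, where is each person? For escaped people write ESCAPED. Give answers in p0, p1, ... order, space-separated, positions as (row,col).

Step 1: p0:(5,5)->(4,5) | p1:(3,5)->(4,5) | p2:(0,5)->(1,5) | p3:(5,1)->(4,1)
Step 2: p0:(4,5)->(4,4) | p1:(4,5)->(4,4) | p2:(1,5)->(2,5) | p3:(4,1)->(4,0)->EXIT
Step 3: p0:(4,4)->(4,3) | p1:(4,4)->(4,3) | p2:(2,5)->(3,5) | p3:escaped

(4,3) (4,3) (3,5) ESCAPED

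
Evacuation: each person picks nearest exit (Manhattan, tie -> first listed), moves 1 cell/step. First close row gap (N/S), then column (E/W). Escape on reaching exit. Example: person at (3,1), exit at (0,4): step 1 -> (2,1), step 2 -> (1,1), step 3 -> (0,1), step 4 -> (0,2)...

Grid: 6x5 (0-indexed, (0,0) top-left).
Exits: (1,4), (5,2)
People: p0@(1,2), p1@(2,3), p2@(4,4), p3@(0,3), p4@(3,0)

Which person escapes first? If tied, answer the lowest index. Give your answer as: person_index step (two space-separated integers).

Answer: 0 2

Derivation:
Step 1: p0:(1,2)->(1,3) | p1:(2,3)->(1,3) | p2:(4,4)->(3,4) | p3:(0,3)->(1,3) | p4:(3,0)->(4,0)
Step 2: p0:(1,3)->(1,4)->EXIT | p1:(1,3)->(1,4)->EXIT | p2:(3,4)->(2,4) | p3:(1,3)->(1,4)->EXIT | p4:(4,0)->(5,0)
Step 3: p0:escaped | p1:escaped | p2:(2,4)->(1,4)->EXIT | p3:escaped | p4:(5,0)->(5,1)
Step 4: p0:escaped | p1:escaped | p2:escaped | p3:escaped | p4:(5,1)->(5,2)->EXIT
Exit steps: [2, 2, 3, 2, 4]
First to escape: p0 at step 2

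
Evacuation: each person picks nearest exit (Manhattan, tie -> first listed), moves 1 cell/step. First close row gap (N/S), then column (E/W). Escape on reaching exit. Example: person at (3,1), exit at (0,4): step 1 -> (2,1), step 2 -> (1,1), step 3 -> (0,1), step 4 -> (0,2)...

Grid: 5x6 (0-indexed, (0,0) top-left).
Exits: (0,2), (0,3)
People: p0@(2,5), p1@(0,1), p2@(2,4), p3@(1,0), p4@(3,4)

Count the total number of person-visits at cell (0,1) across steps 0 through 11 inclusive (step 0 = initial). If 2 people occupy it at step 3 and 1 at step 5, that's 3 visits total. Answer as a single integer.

Step 0: p0@(2,5) p1@(0,1) p2@(2,4) p3@(1,0) p4@(3,4) -> at (0,1): 1 [p1], cum=1
Step 1: p0@(1,5) p1@ESC p2@(1,4) p3@(0,0) p4@(2,4) -> at (0,1): 0 [-], cum=1
Step 2: p0@(0,5) p1@ESC p2@(0,4) p3@(0,1) p4@(1,4) -> at (0,1): 1 [p3], cum=2
Step 3: p0@(0,4) p1@ESC p2@ESC p3@ESC p4@(0,4) -> at (0,1): 0 [-], cum=2
Step 4: p0@ESC p1@ESC p2@ESC p3@ESC p4@ESC -> at (0,1): 0 [-], cum=2
Total visits = 2

Answer: 2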